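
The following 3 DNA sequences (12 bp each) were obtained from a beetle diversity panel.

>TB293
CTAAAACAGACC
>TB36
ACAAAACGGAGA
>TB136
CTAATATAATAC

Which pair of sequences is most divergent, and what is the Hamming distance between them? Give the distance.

9

Pairwise Hamming distances:
  TB293 vs TB36: 5
  TB293 vs TB136: 5
  TB36 vs TB136: 9
The largest is 9, between TB36 and TB136.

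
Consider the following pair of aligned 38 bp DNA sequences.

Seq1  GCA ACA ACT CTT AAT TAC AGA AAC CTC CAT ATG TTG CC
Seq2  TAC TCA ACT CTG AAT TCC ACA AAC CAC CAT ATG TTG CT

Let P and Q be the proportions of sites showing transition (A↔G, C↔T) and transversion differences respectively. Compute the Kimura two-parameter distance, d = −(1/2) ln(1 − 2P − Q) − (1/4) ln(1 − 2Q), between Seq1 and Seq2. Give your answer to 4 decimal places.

Mismatches occur at site 1 (G/T, transversion), site 2 (C/A, transversion), site 3 (A/C, transversion), site 4 (A/T, transversion), site 12 (T/G, transversion), site 17 (A/C, transversion), site 20 (G/C, transversion), site 26 (T/A, transversion), site 38 (C/T, transition).
Of the 9 differences, 1 transition and 8 transversions over 38 sites: P = 1/38 = 0.026316, Q = 8/38 = 0.210526.
d = −0.5·ln(0.736842) − 0.25·ln(0.578948) = −0.5·(-0.305382) − 0.25·(-0.546543) = 0.2893.

0.2893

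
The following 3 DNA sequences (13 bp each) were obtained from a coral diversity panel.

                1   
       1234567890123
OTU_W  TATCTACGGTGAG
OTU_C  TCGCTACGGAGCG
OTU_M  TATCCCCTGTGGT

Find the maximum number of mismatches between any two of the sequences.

8

Pairwise Hamming distances:
  OTU_W vs OTU_C: 4
  OTU_W vs OTU_M: 5
  OTU_C vs OTU_M: 8
The largest is 8, between OTU_C and OTU_M.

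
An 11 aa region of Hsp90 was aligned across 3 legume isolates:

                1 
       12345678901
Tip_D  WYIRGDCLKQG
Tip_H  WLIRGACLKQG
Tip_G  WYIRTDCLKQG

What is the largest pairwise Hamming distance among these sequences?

Pairwise Hamming distances:
  Tip_D vs Tip_H: 2
  Tip_D vs Tip_G: 1
  Tip_H vs Tip_G: 3
The largest is 3, between Tip_H and Tip_G.

3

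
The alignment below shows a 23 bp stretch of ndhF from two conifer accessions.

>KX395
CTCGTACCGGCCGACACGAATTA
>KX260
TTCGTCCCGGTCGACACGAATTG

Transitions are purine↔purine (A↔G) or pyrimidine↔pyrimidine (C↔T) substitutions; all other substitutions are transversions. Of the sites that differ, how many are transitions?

3

Differing sites — 1:C/T (Ti); 6:A/C (Tv); 11:C/T (Ti); 23:A/G (Ti).
Of the 4 differences, 3 transitions and 1 transversion, so the answer is 3.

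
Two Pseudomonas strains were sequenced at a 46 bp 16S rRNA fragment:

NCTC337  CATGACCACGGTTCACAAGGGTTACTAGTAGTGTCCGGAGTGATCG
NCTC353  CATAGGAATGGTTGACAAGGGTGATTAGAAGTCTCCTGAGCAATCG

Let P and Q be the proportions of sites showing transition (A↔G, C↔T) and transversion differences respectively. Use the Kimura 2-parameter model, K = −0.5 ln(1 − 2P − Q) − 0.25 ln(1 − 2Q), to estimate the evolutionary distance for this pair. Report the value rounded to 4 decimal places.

Differing sites — 4:G/A (Ti); 5:A/G (Ti); 6:C/G (Tv); 7:C/A (Tv); 9:C/T (Ti); 14:C/G (Tv); 23:T/G (Tv); 25:C/T (Ti); 29:T/A (Tv); 33:G/C (Tv); 37:G/T (Tv); 41:T/C (Ti); 42:G/A (Ti).
Of the 13 differences, 6 transitions and 7 transversions over 46 sites: P = 6/46 = 0.130435, Q = 7/46 = 0.152174.
d = −0.5·ln(0.586956) − 0.25·ln(0.695652) = −0.5·(-0.532805) − 0.25·(-0.362906) = 0.3571.

0.3571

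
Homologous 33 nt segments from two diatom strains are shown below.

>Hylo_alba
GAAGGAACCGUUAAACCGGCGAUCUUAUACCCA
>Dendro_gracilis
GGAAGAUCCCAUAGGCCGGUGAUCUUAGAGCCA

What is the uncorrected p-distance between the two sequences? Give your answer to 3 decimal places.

Mismatches occur at site 2 (A→G), site 4 (G→A), site 7 (A→U), site 10 (G→C), site 11 (U→A), site 14 (A→G), site 15 (A→G), site 20 (C→U), site 28 (U→G), site 30 (C→G).
There are 10 differences over 33 sites, so p = 10/33 = 0.303.

0.303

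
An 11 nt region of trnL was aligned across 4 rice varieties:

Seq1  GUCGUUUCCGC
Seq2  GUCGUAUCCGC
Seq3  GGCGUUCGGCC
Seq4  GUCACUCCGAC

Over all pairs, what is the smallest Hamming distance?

1

Pairwise Hamming distances:
  Seq1 vs Seq2: 1
  Seq1 vs Seq3: 5
  Seq1 vs Seq4: 5
  Seq2 vs Seq3: 6
  Seq2 vs Seq4: 6
  Seq3 vs Seq4: 5
The smallest is 1, between Seq1 and Seq2.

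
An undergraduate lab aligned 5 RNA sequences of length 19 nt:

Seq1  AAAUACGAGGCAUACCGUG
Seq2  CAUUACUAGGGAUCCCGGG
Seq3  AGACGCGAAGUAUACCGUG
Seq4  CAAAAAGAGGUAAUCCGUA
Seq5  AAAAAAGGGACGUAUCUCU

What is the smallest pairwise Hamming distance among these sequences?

5

Pairwise Hamming distances:
  Seq1 vs Seq2: 6
  Seq1 vs Seq3: 5
  Seq1 vs Seq4: 7
  Seq1 vs Seq5: 9
  Seq2 vs Seq3: 10
  Seq2 vs Seq4: 9
  Seq2 vs Seq5: 14
  Seq3 vs Seq4: 9
  Seq3 vs Seq5: 13
  Seq4 vs Seq5: 11
The smallest is 5, between Seq1 and Seq3.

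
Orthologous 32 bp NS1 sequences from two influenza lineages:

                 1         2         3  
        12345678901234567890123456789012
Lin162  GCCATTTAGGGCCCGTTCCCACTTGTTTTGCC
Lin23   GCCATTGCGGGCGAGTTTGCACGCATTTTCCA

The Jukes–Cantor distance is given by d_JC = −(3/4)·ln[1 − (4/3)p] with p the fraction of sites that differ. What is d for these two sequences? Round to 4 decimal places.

0.4598

Mismatches occur at site 7 (T/G), site 8 (A/C), site 13 (C/G), site 14 (C/A), site 18 (C/T), site 19 (C/G), site 23 (T/G), site 24 (T/C), site 25 (G/A), site 30 (G/C), site 32 (C/A).
p = 11/32 = 0.343750.
d = −0.75 · ln(1 − (4/3)·0.343750) = −0.75 · ln(0.541667) = −0.75 · (-0.613104) = 0.4598.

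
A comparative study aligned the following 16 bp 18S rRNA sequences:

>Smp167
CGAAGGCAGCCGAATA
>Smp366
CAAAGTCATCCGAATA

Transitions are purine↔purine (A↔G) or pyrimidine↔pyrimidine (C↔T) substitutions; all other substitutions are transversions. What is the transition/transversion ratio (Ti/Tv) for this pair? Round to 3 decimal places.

Differing sites — 2:G/A (Ti); 6:G/T (Tv); 9:G/T (Tv).
Of the 3 differences, 1 transition and 2 transversions, so Ti/Tv = 1/2 = 0.500.

0.500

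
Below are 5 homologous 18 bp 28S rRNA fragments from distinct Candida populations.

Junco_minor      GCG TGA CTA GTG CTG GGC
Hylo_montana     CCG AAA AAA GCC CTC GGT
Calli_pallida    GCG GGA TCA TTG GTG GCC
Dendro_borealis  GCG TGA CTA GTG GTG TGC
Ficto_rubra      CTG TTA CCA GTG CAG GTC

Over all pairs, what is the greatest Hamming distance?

12

Pairwise Hamming distances:
  Junco_minor vs Hylo_montana: 9
  Junco_minor vs Calli_pallida: 6
  Junco_minor vs Dendro_borealis: 2
  Junco_minor vs Ficto_rubra: 6
  Hylo_montana vs Calli_pallida: 12
  Hylo_montana vs Dendro_borealis: 11
  Hylo_montana vs Ficto_rubra: 11
  Calli_pallida vs Dendro_borealis: 6
  Calli_pallida vs Ficto_rubra: 9
  Dendro_borealis vs Ficto_rubra: 8
The largest is 12, between Hylo_montana and Calli_pallida.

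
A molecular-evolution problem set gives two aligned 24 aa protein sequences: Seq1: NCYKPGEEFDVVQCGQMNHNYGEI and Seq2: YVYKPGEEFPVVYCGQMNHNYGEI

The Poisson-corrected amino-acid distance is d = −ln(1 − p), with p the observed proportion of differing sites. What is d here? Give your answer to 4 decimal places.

Mismatches occur at site 1 (N→Y), site 2 (C→V), site 10 (D→P), site 13 (Q→Y).
p = 4/24 = 0.166667.
d = −ln(1 − 0.166667) = −ln(0.833333) = 0.1823.

0.1823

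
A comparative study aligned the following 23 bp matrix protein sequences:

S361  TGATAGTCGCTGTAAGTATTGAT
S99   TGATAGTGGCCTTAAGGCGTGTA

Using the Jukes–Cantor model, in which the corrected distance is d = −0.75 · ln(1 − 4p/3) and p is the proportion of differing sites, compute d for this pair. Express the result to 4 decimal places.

Mismatches occur at site 8 (C↔G), site 11 (T↔C), site 12 (G↔T), site 17 (T↔G), site 18 (A↔C), site 19 (T↔G), site 22 (A↔T), site 23 (T↔A).
p = 8/23 = 0.347826.
d = −0.75 · ln(1 − (4/3)·0.347826) = −0.75 · ln(0.536232) = −0.75 · (-0.623188) = 0.4674.

0.4674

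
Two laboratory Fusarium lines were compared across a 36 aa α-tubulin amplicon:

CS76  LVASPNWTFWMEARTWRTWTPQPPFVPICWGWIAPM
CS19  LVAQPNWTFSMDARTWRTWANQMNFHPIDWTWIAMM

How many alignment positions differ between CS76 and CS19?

The sequences differ at positions 4 (S/Q), 10 (W/S), 12 (E/D), 20 (T/A), 21 (P/N), 23 (P/M), 24 (P/N), 26 (V/H), 29 (C/D), 31 (G/T), 35 (P/M).
That gives 11 mismatches out of 36 aligned sites, so the Hamming distance is 11.

11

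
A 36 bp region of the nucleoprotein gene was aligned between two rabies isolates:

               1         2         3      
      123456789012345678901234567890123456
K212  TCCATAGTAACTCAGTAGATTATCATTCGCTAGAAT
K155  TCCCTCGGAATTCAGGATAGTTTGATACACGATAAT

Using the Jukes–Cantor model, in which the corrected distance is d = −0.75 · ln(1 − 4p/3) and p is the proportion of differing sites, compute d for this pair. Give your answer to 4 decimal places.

0.4926

The sequences differ at positions 4 (A/C), 6 (A/C), 8 (T/G), 11 (C/T), 16 (T/G), 18 (G/T), 20 (T/G), 22 (A/T), 24 (C/G), 27 (T/A), 29 (G/A), 31 (T/G), 33 (G/T).
p = 13/36 = 0.361111.
d = −0.75 · ln(1 − (4/3)·0.361111) = −0.75 · ln(0.518519) = −0.75 · (-0.656779) = 0.4926.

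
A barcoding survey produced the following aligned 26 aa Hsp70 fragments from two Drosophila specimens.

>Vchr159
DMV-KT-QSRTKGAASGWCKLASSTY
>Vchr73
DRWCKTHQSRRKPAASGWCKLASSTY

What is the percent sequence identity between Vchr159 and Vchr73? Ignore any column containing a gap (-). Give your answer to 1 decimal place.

83.3%

Excluding the 2 gap columns leaves 24 comparable sites.
Mismatches occur at site 2 (M↔R), site 3 (V↔W), site 11 (T↔R), site 13 (G↔P).
20 of the 24 comparable sites match, so the percent identity is 20/24 × 100 = 83.3%.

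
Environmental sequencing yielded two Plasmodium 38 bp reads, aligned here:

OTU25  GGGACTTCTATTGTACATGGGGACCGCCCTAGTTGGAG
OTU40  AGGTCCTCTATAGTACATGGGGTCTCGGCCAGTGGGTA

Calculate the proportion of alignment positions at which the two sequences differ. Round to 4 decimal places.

0.3421

The sequences differ at positions 1 (G/A), 4 (A/T), 6 (T/C), 12 (T/A), 23 (A/T), 25 (C/T), 26 (G/C), 27 (C/G), 28 (C/G), 30 (T/C), 34 (T/G), 37 (A/T), 38 (G/A).
There are 13 differences over 38 sites, so p = 13/38 = 0.3421.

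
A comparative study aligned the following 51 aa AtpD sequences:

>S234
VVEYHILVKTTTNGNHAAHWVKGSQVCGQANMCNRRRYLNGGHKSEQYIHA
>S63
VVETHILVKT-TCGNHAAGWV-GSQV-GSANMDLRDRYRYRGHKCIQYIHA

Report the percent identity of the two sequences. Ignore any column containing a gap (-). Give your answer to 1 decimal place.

Excluding the 3 gap columns leaves 48 comparable sites.
Mismatches occur at site 4 (Y↔T), site 13 (N↔C), site 19 (H↔G), site 29 (Q↔S), site 33 (C↔D), site 34 (N↔L), site 36 (R↔D), site 39 (L↔R), site 40 (N↔Y), site 41 (G↔R), site 45 (S↔C), site 46 (E↔I).
36 of the 48 comparable sites match, so the percent identity is 36/48 × 100 = 75.0%.

75.0%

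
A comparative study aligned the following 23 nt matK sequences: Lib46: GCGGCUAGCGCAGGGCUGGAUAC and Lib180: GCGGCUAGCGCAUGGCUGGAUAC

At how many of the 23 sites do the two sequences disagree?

A single mismatch occurs at site 13 (G→U).
That gives 1 mismatch out of 23 aligned sites, so the Hamming distance is 1.

1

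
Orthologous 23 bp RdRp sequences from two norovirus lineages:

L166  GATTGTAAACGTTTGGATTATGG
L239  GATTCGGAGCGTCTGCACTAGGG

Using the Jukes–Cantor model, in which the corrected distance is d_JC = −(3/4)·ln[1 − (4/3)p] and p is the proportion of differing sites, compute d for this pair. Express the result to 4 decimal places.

0.4674

Differing sites — 5:G/C; 6:T/G; 7:A/G; 9:A/G; 13:T/C; 16:G/C; 18:T/C; 21:T/G.
p = 8/23 = 0.347826.
d = −0.75 · ln(1 − (4/3)·0.347826) = −0.75 · ln(0.536232) = −0.75 · (-0.623188) = 0.4674.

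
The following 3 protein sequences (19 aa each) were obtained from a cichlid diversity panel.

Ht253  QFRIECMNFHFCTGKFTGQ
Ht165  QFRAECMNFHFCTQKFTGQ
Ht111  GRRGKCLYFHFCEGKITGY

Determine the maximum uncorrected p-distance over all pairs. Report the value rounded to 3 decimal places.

0.526

Pairwise Hamming distances:
  Ht253 vs Ht165: 2
  Ht253 vs Ht111: 9
  Ht165 vs Ht111: 10
The largest is 10 mismatches, between Ht165 and Ht111; p = 10/19 = 0.526.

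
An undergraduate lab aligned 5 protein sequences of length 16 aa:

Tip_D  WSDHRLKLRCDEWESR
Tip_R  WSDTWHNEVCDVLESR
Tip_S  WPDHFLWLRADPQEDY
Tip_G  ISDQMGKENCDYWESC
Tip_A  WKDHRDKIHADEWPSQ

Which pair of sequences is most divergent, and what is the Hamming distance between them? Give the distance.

13

Pairwise Hamming distances:
  Tip_D vs Tip_R: 8
  Tip_D vs Tip_S: 8
  Tip_D vs Tip_G: 8
  Tip_D vs Tip_A: 7
  Tip_R vs Tip_S: 12
  Tip_R vs Tip_G: 9
  Tip_R vs Tip_A: 12
  Tip_S vs Tip_G: 13
  Tip_S vs Tip_A: 11
  Tip_G vs Tip_A: 11
The largest is 13, between Tip_S and Tip_G.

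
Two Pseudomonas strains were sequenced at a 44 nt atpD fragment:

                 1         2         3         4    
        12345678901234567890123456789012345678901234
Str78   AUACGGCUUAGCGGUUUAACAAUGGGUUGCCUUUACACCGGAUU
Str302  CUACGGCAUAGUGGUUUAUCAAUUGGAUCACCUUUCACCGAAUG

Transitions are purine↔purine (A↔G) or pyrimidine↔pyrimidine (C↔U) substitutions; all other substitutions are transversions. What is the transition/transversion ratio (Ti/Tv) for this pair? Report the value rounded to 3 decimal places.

Mismatches occur at site 1 (A↔C, transversion), site 8 (U↔A, transversion), site 12 (C↔U, transition), site 19 (A↔U, transversion), site 24 (G↔U, transversion), site 27 (U↔A, transversion), site 29 (G↔C, transversion), site 30 (C↔A, transversion), site 32 (U↔C, transition), site 35 (A↔U, transversion), site 41 (G↔A, transition), site 44 (U↔G, transversion).
Of the 12 differences, 3 transitions and 9 transversions, so Ti/Tv = 3/9 = 0.333.

0.333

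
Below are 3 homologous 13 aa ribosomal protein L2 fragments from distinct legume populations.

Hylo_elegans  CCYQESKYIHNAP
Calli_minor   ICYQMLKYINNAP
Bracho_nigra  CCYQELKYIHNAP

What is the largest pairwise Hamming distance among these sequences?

4

Pairwise Hamming distances:
  Hylo_elegans vs Calli_minor: 4
  Hylo_elegans vs Bracho_nigra: 1
  Calli_minor vs Bracho_nigra: 3
The largest is 4, between Hylo_elegans and Calli_minor.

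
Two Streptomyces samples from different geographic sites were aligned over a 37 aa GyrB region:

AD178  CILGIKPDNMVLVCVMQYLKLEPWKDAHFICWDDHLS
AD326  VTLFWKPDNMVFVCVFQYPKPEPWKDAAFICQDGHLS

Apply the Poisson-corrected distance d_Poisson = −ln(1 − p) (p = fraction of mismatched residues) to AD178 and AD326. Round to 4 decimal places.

Mismatches occur at site 1 (C↔V), site 2 (I↔T), site 4 (G↔F), site 5 (I↔W), site 12 (L↔F), site 16 (M↔F), site 19 (L↔P), site 21 (L↔P), site 28 (H↔A), site 32 (W↔Q), site 34 (D↔G).
p = 11/37 = 0.297297.
d = −ln(1 − 0.297297) = −ln(0.702703) = 0.3528.

0.3528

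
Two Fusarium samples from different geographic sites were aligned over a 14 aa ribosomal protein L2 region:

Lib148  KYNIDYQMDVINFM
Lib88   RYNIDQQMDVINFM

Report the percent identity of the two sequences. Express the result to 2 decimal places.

85.71%

Mismatches occur at site 1 (K→R), site 6 (Y→Q).
12 of the 14 sites match, so the percent identity is 12/14 × 100 = 85.71%.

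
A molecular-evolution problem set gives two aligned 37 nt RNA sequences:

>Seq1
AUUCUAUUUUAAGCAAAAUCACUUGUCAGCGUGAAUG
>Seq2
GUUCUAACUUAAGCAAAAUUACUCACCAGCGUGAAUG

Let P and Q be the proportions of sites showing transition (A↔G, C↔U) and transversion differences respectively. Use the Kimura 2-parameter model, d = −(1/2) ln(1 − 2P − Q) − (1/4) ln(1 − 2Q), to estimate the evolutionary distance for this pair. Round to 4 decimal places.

Differing sites — 1:A/G (Ti); 7:U/A (Tv); 8:U/C (Ti); 20:C/U (Ti); 24:U/C (Ti); 25:G/A (Ti); 26:U/C (Ti).
Of the 7 differences, 6 transitions and 1 transversion over 37 sites: P = 6/37 = 0.162162, Q = 1/37 = 0.027027.
d = −0.5·ln(0.648649) − 0.25·ln(0.945946) = −0.5·(-0.432864) − 0.25·(-0.055570) = 0.2303.

0.2303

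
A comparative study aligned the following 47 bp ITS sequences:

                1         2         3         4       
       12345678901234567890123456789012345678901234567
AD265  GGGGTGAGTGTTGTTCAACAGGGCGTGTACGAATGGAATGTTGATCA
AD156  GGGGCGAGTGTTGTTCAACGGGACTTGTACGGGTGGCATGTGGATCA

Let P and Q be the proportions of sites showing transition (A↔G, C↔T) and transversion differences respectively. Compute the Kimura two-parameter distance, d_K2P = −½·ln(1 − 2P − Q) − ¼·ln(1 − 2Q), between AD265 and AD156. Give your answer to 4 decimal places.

0.1960

Mismatches occur at site 5 (T→C, transition), site 20 (A→G, transition), site 23 (G→A, transition), site 25 (G→T, transversion), site 32 (A→G, transition), site 33 (A→G, transition), site 37 (A→C, transversion), site 42 (T→G, transversion).
Of the 8 differences, 5 transitions and 3 transversions over 47 sites: P = 5/47 = 0.106383, Q = 3/47 = 0.063830.
d = −0.5·ln(0.723404) − 0.25·ln(0.872340) = −0.5·(-0.323787) − 0.25·(-0.136576) = 0.1960.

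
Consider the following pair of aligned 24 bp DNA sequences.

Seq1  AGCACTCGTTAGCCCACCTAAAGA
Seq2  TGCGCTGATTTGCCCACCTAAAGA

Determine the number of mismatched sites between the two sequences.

The sequences differ at positions 1 (A/T), 4 (A/G), 7 (C/G), 8 (G/A), 11 (A/T).
That gives 5 mismatches out of 24 aligned sites, so the Hamming distance is 5.

5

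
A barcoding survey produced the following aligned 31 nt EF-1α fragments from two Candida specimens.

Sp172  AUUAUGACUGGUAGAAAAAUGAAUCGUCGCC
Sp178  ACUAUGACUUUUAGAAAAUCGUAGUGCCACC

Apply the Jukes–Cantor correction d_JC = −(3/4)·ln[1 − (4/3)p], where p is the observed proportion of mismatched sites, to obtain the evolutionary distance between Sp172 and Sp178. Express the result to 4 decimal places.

The sequences differ at positions 2 (U/C), 10 (G/U), 11 (G/U), 19 (A/U), 20 (U/C), 22 (A/U), 24 (U/G), 25 (C/U), 27 (U/C), 29 (G/A).
p = 10/31 = 0.322581.
d = −0.75 · ln(1 − (4/3)·0.322581) = −0.75 · ln(0.569892) = −0.75 · (-0.562308) = 0.4217.

0.4217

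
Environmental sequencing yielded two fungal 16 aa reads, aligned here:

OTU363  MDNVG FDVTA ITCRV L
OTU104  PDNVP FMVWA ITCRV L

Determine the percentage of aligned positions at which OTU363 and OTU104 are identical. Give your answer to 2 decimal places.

75.00%

Mismatches occur at site 1 (M↔P), site 5 (G↔P), site 7 (D↔M), site 9 (T↔W).
12 of the 16 sites match, so the percent identity is 12/16 × 100 = 75.00%.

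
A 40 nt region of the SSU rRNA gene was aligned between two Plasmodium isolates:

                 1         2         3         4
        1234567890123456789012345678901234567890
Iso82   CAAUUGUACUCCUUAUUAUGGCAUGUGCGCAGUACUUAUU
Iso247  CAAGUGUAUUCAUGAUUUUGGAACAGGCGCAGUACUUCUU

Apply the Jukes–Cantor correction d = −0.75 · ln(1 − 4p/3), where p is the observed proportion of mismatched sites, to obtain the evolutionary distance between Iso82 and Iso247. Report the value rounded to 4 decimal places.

0.3041

Mismatches occur at site 4 (U→G), site 9 (C→U), site 12 (C→A), site 14 (U→G), site 18 (A→U), site 22 (C→A), site 24 (U→C), site 25 (G→A), site 26 (U→G), site 38 (A→C).
p = 10/40 = 0.250000.
d = −0.75 · ln(1 − (4/3)·0.250000) = −0.75 · ln(0.666667) = −0.75 · (-0.405465) = 0.3041.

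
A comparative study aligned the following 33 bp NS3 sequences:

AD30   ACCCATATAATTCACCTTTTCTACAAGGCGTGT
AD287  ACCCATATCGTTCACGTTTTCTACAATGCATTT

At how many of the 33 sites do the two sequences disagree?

6

The sequences differ at positions 9 (A/C), 10 (A/G), 16 (C/G), 27 (G/T), 30 (G/A), 32 (G/T).
That gives 6 mismatches out of 33 aligned sites, so the Hamming distance is 6.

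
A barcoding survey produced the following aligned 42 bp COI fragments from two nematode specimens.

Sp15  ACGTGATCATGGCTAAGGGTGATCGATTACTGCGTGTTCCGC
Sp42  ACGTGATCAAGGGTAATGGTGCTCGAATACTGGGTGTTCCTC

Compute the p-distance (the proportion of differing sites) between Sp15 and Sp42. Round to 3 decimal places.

0.167

Mismatches occur at site 10 (T/A), site 13 (C/G), site 17 (G/T), site 22 (A/C), site 27 (T/A), site 33 (C/G), site 41 (G/T).
There are 7 differences over 42 sites, so p = 7/42 = 0.167.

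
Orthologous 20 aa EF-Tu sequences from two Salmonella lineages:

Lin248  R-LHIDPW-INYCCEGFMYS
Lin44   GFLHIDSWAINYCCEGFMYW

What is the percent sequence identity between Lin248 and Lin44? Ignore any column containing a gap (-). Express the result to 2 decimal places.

83.33%

Excluding the 2 gap columns leaves 18 comparable sites.
The sequences differ at positions 1 (R/G), 7 (P/S), 20 (S/W).
15 of the 18 comparable sites match, so the percent identity is 15/18 × 100 = 83.33%.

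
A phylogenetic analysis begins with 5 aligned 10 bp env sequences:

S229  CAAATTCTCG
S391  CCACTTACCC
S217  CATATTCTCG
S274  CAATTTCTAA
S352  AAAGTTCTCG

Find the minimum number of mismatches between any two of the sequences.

Pairwise Hamming distances:
  S229 vs S391: 5
  S229 vs S217: 1
  S229 vs S274: 3
  S229 vs S352: 2
  S391 vs S217: 6
  S391 vs S274: 6
  S391 vs S352: 6
  S217 vs S274: 4
  S217 vs S352: 3
  S274 vs S352: 4
The smallest is 1, between S229 and S217.

1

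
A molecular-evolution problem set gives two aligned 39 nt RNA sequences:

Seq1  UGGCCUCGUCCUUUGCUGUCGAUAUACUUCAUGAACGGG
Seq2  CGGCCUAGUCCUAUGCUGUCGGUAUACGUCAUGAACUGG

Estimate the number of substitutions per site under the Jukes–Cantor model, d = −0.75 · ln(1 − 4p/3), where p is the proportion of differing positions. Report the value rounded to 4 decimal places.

0.1722

Mismatches occur at site 1 (U→C), site 7 (C→A), site 13 (U→A), site 22 (A→G), site 28 (U→G), site 37 (G→U).
p = 6/39 = 0.153846.
d = −0.75 · ln(1 − (4/3)·0.153846) = −0.75 · ln(0.794872) = −0.75 · (-0.229574) = 0.1722.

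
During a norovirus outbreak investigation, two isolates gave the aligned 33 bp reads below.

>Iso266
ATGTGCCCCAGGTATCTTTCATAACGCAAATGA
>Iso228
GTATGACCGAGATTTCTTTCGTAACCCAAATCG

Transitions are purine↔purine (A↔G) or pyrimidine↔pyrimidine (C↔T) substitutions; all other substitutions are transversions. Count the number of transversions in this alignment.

5

Differing sites — 1:A/G (Ti); 3:G/A (Ti); 6:C/A (Tv); 9:C/G (Tv); 12:G/A (Ti); 14:A/T (Tv); 21:A/G (Ti); 26:G/C (Tv); 32:G/C (Tv); 33:A/G (Ti).
Of the 10 differences, 5 transitions and 5 transversions, so the answer is 5.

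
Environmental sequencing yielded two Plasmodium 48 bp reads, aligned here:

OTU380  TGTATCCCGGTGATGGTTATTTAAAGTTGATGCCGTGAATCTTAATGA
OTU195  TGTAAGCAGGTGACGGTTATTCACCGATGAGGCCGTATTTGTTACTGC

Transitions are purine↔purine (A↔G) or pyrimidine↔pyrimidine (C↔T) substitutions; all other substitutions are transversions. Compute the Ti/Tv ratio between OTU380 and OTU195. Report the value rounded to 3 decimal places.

Mismatches occur at site 5 (T↔A, transversion), site 6 (C↔G, transversion), site 8 (C↔A, transversion), site 14 (T↔C, transition), site 22 (T↔C, transition), site 24 (A↔C, transversion), site 25 (A↔C, transversion), site 27 (T↔A, transversion), site 31 (T↔G, transversion), site 37 (G↔A, transition), site 38 (A↔T, transversion), site 39 (A↔T, transversion), site 41 (C↔G, transversion), site 45 (A↔C, transversion), site 48 (A↔C, transversion).
Of the 15 differences, 3 transitions and 12 transversions, so Ti/Tv = 3/12 = 0.250.

0.250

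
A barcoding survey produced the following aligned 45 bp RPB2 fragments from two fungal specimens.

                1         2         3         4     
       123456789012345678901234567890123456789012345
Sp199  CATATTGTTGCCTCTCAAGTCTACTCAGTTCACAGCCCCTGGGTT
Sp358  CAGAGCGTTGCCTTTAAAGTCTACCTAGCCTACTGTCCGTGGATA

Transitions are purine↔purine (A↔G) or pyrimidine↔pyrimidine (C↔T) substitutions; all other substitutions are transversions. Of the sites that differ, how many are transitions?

9

The sequences differ at positions 3 (T/G, transversion), 5 (T/G, transversion), 6 (T/C, transition), 14 (C/T, transition), 16 (C/A, transversion), 25 (T/C, transition), 26 (C/T, transition), 29 (T/C, transition), 30 (T/C, transition), 31 (C/T, transition), 34 (A/T, transversion), 36 (C/T, transition), 39 (C/G, transversion), 43 (G/A, transition), 45 (T/A, transversion).
Of the 15 differences, 9 transitions and 6 transversions, so the answer is 9.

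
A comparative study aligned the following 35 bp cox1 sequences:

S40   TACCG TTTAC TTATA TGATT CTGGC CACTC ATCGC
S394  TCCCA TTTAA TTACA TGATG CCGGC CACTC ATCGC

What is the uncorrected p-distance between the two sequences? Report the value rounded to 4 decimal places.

Mismatches occur at site 2 (A↔C), site 5 (G↔A), site 10 (C↔A), site 14 (T↔C), site 20 (T↔G), site 22 (T↔C).
There are 6 differences over 35 sites, so p = 6/35 = 0.1714.

0.1714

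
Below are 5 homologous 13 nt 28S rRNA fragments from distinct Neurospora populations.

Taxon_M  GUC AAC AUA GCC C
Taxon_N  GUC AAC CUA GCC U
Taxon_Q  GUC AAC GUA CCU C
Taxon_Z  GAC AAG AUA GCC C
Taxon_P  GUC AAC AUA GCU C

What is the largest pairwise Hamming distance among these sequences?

5

Pairwise Hamming distances:
  Taxon_M vs Taxon_N: 2
  Taxon_M vs Taxon_Q: 3
  Taxon_M vs Taxon_Z: 2
  Taxon_M vs Taxon_P: 1
  Taxon_N vs Taxon_Q: 4
  Taxon_N vs Taxon_Z: 4
  Taxon_N vs Taxon_P: 3
  Taxon_Q vs Taxon_Z: 5
  Taxon_Q vs Taxon_P: 2
  Taxon_Z vs Taxon_P: 3
The largest is 5, between Taxon_Q and Taxon_Z.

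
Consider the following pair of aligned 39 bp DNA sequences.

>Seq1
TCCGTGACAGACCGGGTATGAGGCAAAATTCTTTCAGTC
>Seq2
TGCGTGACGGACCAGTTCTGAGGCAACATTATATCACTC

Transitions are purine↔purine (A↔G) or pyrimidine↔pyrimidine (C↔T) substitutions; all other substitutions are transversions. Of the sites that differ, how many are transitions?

2

Mismatches occur at site 2 (C→G, transversion), site 9 (A→G, transition), site 14 (G→A, transition), site 16 (G→T, transversion), site 18 (A→C, transversion), site 27 (A→C, transversion), site 31 (C→A, transversion), site 33 (T→A, transversion), site 37 (G→C, transversion).
Of the 9 differences, 2 transitions and 7 transversions, so the answer is 2.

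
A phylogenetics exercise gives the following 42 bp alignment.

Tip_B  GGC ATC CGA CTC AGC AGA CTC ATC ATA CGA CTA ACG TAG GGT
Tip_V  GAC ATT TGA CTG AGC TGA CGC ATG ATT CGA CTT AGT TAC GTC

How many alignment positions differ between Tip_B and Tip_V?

Mismatches occur at site 2 (G/A), site 6 (C/T), site 7 (C/T), site 12 (C/G), site 16 (A/T), site 20 (T/G), site 24 (C/G), site 27 (A/T), site 33 (A/T), site 35 (C/G), site 36 (G/T), site 39 (G/C), site 41 (G/T), site 42 (T/C).
That gives 14 mismatches out of 42 aligned sites, so the Hamming distance is 14.

14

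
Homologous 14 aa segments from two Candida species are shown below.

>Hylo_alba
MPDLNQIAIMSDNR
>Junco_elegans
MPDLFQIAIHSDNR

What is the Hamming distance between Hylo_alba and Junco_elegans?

2

Mismatches occur at site 5 (N↔F), site 10 (M↔H).
That gives 2 mismatches out of 14 aligned sites, so the Hamming distance is 2.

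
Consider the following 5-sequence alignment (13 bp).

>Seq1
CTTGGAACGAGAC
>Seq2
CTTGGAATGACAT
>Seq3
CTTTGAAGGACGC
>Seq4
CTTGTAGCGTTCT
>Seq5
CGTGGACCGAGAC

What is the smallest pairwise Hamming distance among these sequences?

Pairwise Hamming distances:
  Seq1 vs Seq2: 3
  Seq1 vs Seq3: 4
  Seq1 vs Seq4: 6
  Seq1 vs Seq5: 2
  Seq2 vs Seq3: 4
  Seq2 vs Seq4: 6
  Seq2 vs Seq5: 5
  Seq3 vs Seq4: 8
  Seq3 vs Seq5: 6
  Seq4 vs Seq5: 7
The smallest is 2, between Seq1 and Seq5.

2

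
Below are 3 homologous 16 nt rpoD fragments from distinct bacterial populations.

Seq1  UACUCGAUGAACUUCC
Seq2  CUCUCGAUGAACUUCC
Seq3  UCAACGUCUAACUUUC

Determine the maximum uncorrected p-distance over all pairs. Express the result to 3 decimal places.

0.500

Pairwise Hamming distances:
  Seq1 vs Seq2: 2
  Seq1 vs Seq3: 7
  Seq2 vs Seq3: 8
The largest is 8 mismatches, between Seq2 and Seq3; p = 8/16 = 0.500.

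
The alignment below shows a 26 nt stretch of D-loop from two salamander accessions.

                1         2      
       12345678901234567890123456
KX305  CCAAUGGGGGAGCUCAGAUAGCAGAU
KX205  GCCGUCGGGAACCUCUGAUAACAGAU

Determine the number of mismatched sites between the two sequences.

Differing sites — 1:C/G; 3:A/C; 4:A/G; 6:G/C; 10:G/A; 12:G/C; 16:A/U; 21:G/A.
That gives 8 mismatches out of 26 aligned sites, so the Hamming distance is 8.

8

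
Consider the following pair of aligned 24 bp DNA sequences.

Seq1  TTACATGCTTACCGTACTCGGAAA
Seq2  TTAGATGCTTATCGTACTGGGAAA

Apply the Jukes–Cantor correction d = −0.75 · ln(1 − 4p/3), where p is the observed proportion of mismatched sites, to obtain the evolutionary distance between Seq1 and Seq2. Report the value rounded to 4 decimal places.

Differing sites — 4:C/G; 12:C/T; 19:C/G.
p = 3/24 = 0.125000.
d = −0.75 · ln(1 − (4/3)·0.125000) = −0.75 · ln(0.833333) = −0.75 · (-0.182322) = 0.1367.

0.1367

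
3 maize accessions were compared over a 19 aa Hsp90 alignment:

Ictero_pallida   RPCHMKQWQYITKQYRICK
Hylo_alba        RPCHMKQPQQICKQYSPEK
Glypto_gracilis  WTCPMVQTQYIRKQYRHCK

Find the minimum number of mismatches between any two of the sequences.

Pairwise Hamming distances:
  Ictero_pallida vs Hylo_alba: 6
  Ictero_pallida vs Glypto_gracilis: 7
  Hylo_alba vs Glypto_gracilis: 10
The smallest is 6, between Ictero_pallida and Hylo_alba.

6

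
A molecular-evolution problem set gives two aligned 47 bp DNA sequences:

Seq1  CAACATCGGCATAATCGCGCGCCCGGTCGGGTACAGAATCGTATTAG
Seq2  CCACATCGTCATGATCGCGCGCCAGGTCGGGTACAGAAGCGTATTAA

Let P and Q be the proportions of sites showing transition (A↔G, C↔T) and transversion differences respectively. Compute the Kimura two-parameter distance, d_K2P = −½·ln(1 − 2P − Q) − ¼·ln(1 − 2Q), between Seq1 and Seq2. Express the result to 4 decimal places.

0.1399

The sequences differ at positions 2 (A/C, transversion), 9 (G/T, transversion), 13 (A/G, transition), 24 (C/A, transversion), 39 (T/G, transversion), 47 (G/A, transition).
Of the 6 differences, 2 transitions and 4 transversions over 47 sites: P = 2/47 = 0.042553, Q = 4/47 = 0.085106.
d = −0.5·ln(0.829788) − 0.25·ln(0.829788) = −0.5·(-0.186585) − 0.25·(-0.186585) = 0.1399.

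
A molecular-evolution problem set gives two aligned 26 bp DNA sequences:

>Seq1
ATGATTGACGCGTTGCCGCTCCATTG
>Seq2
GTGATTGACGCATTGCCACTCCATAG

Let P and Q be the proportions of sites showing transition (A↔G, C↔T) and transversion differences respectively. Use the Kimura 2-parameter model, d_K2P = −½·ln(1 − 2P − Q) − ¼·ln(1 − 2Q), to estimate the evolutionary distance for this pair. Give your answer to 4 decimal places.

Mismatches occur at site 1 (A→G, transition), site 12 (G→A, transition), site 18 (G→A, transition), site 25 (T→A, transversion).
Of the 4 differences, 3 transitions and 1 transversion over 26 sites: P = 3/26 = 0.115385, Q = 1/26 = 0.038462.
d = −0.5·ln(0.730768) − 0.25·ln(0.923076) = −0.5·(-0.313659) − 0.25·(-0.080044) = 0.1768.

0.1768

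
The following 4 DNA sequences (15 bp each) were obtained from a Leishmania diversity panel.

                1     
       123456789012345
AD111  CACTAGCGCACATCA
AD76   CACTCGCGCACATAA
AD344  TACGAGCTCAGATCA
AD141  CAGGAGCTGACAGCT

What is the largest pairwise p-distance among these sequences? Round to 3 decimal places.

Pairwise Hamming distances:
  AD111 vs AD76: 2
  AD111 vs AD344: 4
  AD111 vs AD141: 6
  AD76 vs AD344: 6
  AD76 vs AD141: 8
  AD344 vs AD141: 6
The largest is 8 mismatches, between AD76 and AD141; p = 8/15 = 0.533.

0.533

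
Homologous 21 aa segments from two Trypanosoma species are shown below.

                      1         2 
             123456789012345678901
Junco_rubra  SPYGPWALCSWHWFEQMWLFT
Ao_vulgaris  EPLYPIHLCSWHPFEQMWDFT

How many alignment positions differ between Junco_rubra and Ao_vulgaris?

Differing sites — 1:S/E; 3:Y/L; 4:G/Y; 6:W/I; 7:A/H; 13:W/P; 19:L/D.
That gives 7 mismatches out of 21 aligned sites, so the Hamming distance is 7.

7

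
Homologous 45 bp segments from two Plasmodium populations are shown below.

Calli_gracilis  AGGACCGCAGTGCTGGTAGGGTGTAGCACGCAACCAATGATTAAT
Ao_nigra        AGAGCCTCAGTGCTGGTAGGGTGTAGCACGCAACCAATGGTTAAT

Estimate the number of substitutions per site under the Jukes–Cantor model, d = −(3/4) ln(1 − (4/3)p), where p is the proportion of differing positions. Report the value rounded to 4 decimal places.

Differing sites — 3:G/A; 4:A/G; 7:G/T; 40:A/G.
p = 4/45 = 0.088889.
d = −0.75 · ln(1 − (4/3)·0.088889) = −0.75 · ln(0.881481) = −0.75 · (-0.126152) = 0.0946.

0.0946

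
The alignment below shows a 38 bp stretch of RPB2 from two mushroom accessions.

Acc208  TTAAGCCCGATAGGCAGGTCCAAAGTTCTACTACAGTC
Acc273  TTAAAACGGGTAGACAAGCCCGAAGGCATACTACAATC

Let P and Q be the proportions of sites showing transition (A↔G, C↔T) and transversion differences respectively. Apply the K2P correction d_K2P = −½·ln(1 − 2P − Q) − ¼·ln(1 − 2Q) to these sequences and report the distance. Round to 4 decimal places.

0.4327

Mismatches occur at site 5 (G↔A, transition), site 6 (C↔A, transversion), site 8 (C↔G, transversion), site 10 (A↔G, transition), site 14 (G↔A, transition), site 17 (G↔A, transition), site 19 (T↔C, transition), site 22 (A↔G, transition), site 26 (T↔G, transversion), site 27 (T↔C, transition), site 28 (C↔A, transversion), site 36 (G↔A, transition).
Of the 12 differences, 8 transitions and 4 transversions over 38 sites: P = 8/38 = 0.210526, Q = 4/38 = 0.105263.
d = −0.5·ln(0.473685) − 0.25·ln(0.789474) = −0.5·(-0.747213) − 0.25·(-0.236388) = 0.4327.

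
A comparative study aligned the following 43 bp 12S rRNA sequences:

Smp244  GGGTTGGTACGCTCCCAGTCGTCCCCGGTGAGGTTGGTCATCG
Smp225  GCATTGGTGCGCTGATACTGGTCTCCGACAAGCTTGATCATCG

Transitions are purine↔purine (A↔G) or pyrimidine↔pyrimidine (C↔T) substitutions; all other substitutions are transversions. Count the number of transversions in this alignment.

6

Mismatches occur at site 2 (G↔C, transversion), site 3 (G↔A, transition), site 9 (A↔G, transition), site 14 (C↔G, transversion), site 15 (C↔A, transversion), site 16 (C↔T, transition), site 18 (G↔C, transversion), site 20 (C↔G, transversion), site 24 (C↔T, transition), site 28 (G↔A, transition), site 29 (T↔C, transition), site 30 (G↔A, transition), site 33 (G↔C, transversion), site 37 (G↔A, transition).
Of the 14 differences, 8 transitions and 6 transversions, so the answer is 6.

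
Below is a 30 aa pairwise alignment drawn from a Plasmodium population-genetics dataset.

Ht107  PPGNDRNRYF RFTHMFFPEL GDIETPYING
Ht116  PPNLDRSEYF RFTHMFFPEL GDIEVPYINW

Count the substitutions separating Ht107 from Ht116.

Differing sites — 3:G/N; 4:N/L; 7:N/S; 8:R/E; 25:T/V; 30:G/W.
That gives 6 mismatches out of 30 aligned sites, so the Hamming distance is 6.

6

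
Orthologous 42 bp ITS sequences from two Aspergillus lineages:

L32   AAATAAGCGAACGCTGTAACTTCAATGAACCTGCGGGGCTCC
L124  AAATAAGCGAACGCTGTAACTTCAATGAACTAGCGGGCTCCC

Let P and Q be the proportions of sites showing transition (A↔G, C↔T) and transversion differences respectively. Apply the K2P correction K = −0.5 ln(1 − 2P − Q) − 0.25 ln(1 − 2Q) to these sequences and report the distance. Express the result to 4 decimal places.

Mismatches occur at site 31 (C→T, transition), site 32 (T→A, transversion), site 38 (G→C, transversion), site 39 (C→T, transition), site 40 (T→C, transition).
Of the 5 differences, 3 transitions and 2 transversions over 42 sites: P = 3/42 = 0.071429, Q = 2/42 = 0.047619.
d = −0.5·ln(0.809523) − 0.25·ln(0.904762) = −0.5·(-0.211310) − 0.25·(-0.100083) = 0.1307.

0.1307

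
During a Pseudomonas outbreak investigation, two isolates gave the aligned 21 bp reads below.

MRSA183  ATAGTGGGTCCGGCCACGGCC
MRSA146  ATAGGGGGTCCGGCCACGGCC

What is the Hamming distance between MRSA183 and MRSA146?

Differing sites — 5:T/G.
That gives 1 mismatch out of 21 aligned sites, so the Hamming distance is 1.

1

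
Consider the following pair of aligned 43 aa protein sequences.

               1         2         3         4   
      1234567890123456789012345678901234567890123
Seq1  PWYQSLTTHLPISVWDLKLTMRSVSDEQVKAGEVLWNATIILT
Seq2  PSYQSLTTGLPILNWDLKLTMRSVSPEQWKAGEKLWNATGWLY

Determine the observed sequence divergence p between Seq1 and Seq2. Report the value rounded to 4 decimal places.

Differing sites — 2:W/S; 9:H/G; 13:S/L; 14:V/N; 26:D/P; 29:V/W; 34:V/K; 40:I/G; 41:I/W; 43:T/Y.
There are 10 differences over 43 sites, so p = 10/43 = 0.2326.

0.2326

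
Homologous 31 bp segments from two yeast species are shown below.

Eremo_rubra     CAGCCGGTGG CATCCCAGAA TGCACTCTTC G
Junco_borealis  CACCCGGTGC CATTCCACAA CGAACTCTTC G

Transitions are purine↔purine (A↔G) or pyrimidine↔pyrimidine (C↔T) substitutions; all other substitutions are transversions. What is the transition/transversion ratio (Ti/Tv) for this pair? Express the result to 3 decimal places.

The sequences differ at positions 3 (G/C, transversion), 10 (G/C, transversion), 14 (C/T, transition), 18 (G/C, transversion), 21 (T/C, transition), 23 (C/A, transversion).
Of the 6 differences, 2 transitions and 4 transversions, so Ti/Tv = 2/4 = 0.500.

0.500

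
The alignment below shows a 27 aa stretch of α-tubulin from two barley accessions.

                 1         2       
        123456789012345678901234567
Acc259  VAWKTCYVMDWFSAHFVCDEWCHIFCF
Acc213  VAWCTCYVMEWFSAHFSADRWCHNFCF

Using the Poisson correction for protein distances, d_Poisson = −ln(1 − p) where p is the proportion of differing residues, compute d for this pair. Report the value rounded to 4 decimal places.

Differing sites — 4:K/C; 10:D/E; 17:V/S; 18:C/A; 20:E/R; 24:I/N.
p = 6/27 = 0.222222.
d = −ln(1 − 0.222222) = −ln(0.777778) = 0.2513.

0.2513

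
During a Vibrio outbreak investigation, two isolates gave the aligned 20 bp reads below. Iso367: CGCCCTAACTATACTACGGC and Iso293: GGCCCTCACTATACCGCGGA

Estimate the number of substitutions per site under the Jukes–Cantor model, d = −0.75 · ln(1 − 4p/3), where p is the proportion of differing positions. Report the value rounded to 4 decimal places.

Mismatches occur at site 1 (C/G), site 7 (A/C), site 15 (T/C), site 16 (A/G), site 20 (C/A).
p = 5/20 = 0.250000.
d = −0.75 · ln(1 − (4/3)·0.250000) = −0.75 · ln(0.666667) = −0.75 · (-0.405465) = 0.3041.

0.3041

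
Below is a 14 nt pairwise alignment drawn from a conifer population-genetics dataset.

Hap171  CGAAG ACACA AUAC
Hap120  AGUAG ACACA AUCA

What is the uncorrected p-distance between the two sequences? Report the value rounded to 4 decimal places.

0.2857

Differing sites — 1:C/A; 3:A/U; 13:A/C; 14:C/A.
There are 4 differences over 14 sites, so p = 4/14 = 0.2857.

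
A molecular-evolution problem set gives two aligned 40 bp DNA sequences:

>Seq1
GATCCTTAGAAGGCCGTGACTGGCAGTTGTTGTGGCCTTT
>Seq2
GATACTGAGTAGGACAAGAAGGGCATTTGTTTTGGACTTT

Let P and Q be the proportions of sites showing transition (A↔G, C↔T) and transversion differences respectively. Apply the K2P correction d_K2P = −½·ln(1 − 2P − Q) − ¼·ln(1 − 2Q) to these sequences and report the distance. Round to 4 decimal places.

Differing sites — 4:C/A (Tv); 7:T/G (Tv); 10:A/T (Tv); 14:C/A (Tv); 16:G/A (Ti); 17:T/A (Tv); 20:C/A (Tv); 21:T/G (Tv); 26:G/T (Tv); 32:G/T (Tv); 36:C/A (Tv).
Of the 11 differences, 1 transition and 10 transversions over 40 sites: P = 1/40 = 0.025000, Q = 10/40 = 0.250000.
d = −0.5·ln(0.700000) − 0.25·ln(0.500000) = −0.5·(-0.356675) − 0.25·(-0.693147) = 0.3516.

0.3516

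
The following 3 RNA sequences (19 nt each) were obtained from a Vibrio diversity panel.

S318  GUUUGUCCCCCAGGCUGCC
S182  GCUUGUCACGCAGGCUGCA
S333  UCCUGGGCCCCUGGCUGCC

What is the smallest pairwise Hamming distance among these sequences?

4

Pairwise Hamming distances:
  S318 vs S182: 4
  S318 vs S333: 6
  S182 vs S333: 8
The smallest is 4, between S318 and S182.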